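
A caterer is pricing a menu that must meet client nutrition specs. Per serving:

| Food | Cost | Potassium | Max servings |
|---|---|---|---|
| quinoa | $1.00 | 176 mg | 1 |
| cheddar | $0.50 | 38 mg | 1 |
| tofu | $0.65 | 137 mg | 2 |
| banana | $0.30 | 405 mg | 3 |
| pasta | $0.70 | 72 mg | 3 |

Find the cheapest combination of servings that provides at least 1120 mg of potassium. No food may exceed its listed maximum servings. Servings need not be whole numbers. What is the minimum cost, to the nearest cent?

$0.83

Cost per mg of potassium: banana $0.0007, tofu $0.0047, quinoa $0.0057, pasta $0.0097, cheddar $0.0132.
Take 2.765 servings of banana: +1120.0 mg potassium for $0.83 (total $0.83, still need 0.0 mg).
Filling from the cheapest source first is optimal under one linear minimum: $0.83.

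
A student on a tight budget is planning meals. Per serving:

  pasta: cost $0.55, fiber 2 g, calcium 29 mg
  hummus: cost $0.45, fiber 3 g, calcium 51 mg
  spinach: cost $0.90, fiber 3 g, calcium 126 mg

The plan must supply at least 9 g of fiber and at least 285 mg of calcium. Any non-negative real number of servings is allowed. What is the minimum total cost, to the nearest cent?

This is a tiny linear program; its minimum lies at a vertex of the feasible set. List the vertices and price them.
pasta only: max(9/2, 285/29) = 9.828 servings → $5.41.
hummus only: max(9/3, 285/51) = 5.588 servings → $2.51.
spinach only: max(9/3, 285/126) = 3 servings → $2.70.
pasta + hummus: intersection lies outside the first quadrant.
pasta + spinach with both tight: 1.691 servings and 1.873 servings → $2.62.
hummus + spinach with both tight: 1.24 servings and 1.76 servings → $2.14.
So the least-cost plan costs $2.14.

$2.14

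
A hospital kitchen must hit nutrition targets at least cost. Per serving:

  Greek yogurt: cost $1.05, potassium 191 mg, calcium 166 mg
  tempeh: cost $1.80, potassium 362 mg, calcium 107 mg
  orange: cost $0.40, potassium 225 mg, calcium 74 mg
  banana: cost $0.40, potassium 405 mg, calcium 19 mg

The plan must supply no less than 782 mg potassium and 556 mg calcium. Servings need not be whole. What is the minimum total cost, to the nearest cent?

$3.01

For a min-cost LP with two ≥-constraints, a basic feasible solution has at most two positive variables.
Greek yogurt only: max(782/191, 556/166) = 4.094 servings → $4.30.
tempeh only: max(782/362, 556/107) = 5.196 servings → $9.35.
orange only: max(782/225, 556/74) = 7.514 servings → $3.01.
banana only: max(782/405, 556/19) = 29.26 servings → $11.71.
Greek yogurt + tempeh with both tight: 2.966 servings and 0.5955 servings → $4.19.
Greek yogurt + orange with both tight: 2.896 servings and 1.017 servings → $3.45.
Greek yogurt + banana with both tight: 3.307 servings and 0.3713 servings → $3.62.
tempeh + orange: intersection lies outside the first quadrant.
tempeh + banana with both targets exact would need a negative amount; discard.
orange + banana: the both-tight solution has a negative serving — not a feasible corner.
The minimum over all feasible corners is $3.01.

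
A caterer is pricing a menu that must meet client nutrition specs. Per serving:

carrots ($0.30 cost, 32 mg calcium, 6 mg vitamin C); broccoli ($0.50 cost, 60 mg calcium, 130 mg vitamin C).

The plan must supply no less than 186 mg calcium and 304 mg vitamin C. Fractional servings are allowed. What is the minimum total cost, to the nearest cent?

Minimising a linear cost over {calcium ≥ 186, vitamin C ≥ 304, servings ≥ 0} — the optimum is at a vertex, using one or two foods.
carrots only: max(186/32, 304/6) = 50.67 servings → $15.20.
broccoli only: max(186/60, 304/130) = 3.1 servings → $1.55.
carrots + broccoli with both tight: 1.563 servings and 2.266 servings → $1.60.
The minimum over all feasible corners is $1.55.

$1.55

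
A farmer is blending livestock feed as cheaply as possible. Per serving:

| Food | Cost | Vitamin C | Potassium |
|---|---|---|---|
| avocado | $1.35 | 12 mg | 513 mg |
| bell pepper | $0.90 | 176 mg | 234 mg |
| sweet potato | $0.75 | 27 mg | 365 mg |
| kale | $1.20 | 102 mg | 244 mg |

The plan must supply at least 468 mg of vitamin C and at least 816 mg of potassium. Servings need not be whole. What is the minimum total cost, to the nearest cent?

$2.75

Minimising a linear cost over {vitamin C ≥ 468, potassium ≥ 816, servings ≥ 0} — the optimum is at a vertex, using one or two foods.
avocado only: max(468/12, 816/513) = 39 servings → $52.65.
bell pepper only: max(468/176, 816/234) = 3.487 servings → $3.14.
sweet potato only: max(468/27, 816/365) = 17.33 servings → $13.00.
kale only: max(468/102, 816/244) = 4.588 servings → $5.51.
avocado + bell pepper with both tight: 0.3898 servings and 2.633 servings → $2.90.
avocado + sweet potato with both targets exact would need a negative amount; discard.
avocado + kale: intersection lies outside the first quadrant.
bell pepper + sweet potato with both tight: 2.569 servings and 0.5888 servings → $2.75.
bell pepper + kale with both tight: 1.623 servings and 1.788 servings → $3.61.
sweet potato + kale: intersection lies outside the first quadrant.
Cheapest feasible corner: $2.75.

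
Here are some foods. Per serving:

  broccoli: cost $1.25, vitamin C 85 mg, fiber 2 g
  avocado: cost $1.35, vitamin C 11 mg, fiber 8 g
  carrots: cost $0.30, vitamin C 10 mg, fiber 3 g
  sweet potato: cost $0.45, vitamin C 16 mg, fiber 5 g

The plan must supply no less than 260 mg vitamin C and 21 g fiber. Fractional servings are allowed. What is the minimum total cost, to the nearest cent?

$4.51

Two binding constraints pin down two serving amounts, so the optimal mix uses at most two foods. The candidates are each food alone (scaled to the tighter of vitamin C/fiber) and each pair with both constraints tight.
broccoli only: max(260/85, 21/2) = 10.5 servings → $13.12.
avocado only: max(260/11, 21/8) = 23.64 servings → $31.91.
carrots only: max(260/10, 21/3) = 26 servings → $7.80.
sweet potato only: max(260/16, 21/5) = 16.25 servings → $7.31.
broccoli + avocado with both tight: 2.81 servings and 1.922 servings → $6.11.
broccoli + carrots with both tight: 2.426 servings and 5.383 servings → $4.65.
broccoli + sweet potato with both tight: 2.453 servings and 3.219 servings → $4.51.
avocado + carrots: intersection lies outside the first quadrant.
avocado + sweet potato: intersection lies outside the first quadrant.
carrots + sweet potato: intersection lies outside the first quadrant.
So the least-cost plan costs $4.51.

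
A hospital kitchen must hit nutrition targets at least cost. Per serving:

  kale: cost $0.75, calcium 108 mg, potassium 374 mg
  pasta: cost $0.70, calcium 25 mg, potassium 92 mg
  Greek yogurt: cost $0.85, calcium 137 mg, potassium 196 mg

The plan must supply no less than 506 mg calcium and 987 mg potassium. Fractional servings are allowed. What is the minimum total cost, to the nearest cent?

$3.24

The cheapest plan sits at a corner of the feasible region — with two constraints it uses at most two foods.
kale only: max(506/108, 987/374) = 4.685 servings → $3.51.
pasta only: max(506/25, 987/92) = 20.24 servings → $14.17.
Greek yogurt only: max(506/137, 987/196) = 5.036 servings → $4.28.
kale + pasta with both targets exact would need a negative amount; discard.
kale + Greek yogurt with both tight: 1.199 servings and 2.749 servings → $3.24.
pasta + Greek yogurt with both tight: 4.678 servings and 2.84 servings → $5.69.
So the least-cost plan costs $3.24.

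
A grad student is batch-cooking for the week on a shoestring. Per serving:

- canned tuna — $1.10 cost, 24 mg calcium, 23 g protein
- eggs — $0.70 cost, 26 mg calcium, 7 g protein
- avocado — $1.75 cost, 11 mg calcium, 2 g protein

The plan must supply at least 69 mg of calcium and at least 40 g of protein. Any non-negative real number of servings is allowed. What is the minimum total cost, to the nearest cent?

With two linear requirements the optimum uses one or two foods; enumerate the corners.
canned tuna only: max(69/24, 40/23) = 2.875 servings → $3.16.
eggs only: max(69/26, 40/7) = 5.714 servings → $4.00.
avocado only: max(69/11, 40/2) = 20 servings → $35.00.
canned tuna + eggs with both tight: 1.295 servings and 1.458 servings → $2.45.
canned tuna + avocado with both tight: 1.473 servings and 3.059 servings → $6.97.
eggs + avocado with both targets exact would need a negative amount; discard.
Cheapest feasible corner: $2.45.

$2.45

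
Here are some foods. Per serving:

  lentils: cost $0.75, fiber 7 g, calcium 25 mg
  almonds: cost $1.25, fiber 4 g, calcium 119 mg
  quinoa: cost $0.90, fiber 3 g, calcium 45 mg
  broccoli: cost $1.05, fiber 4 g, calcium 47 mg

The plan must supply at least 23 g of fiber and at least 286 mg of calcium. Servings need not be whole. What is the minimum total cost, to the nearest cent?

$4.06

With two linear requirements the optimum uses one or two foods; enumerate the corners.
lentils only: max(23/7, 286/25) = 11.44 servings → $8.58.
almonds only: max(23/4, 286/119) = 5.75 servings → $7.19.
quinoa only: max(23/3, 286/45) = 7.667 servings → $6.90.
broccoli only: max(23/4, 286/47) = 6.085 servings → $6.39.
lentils + almonds with both tight: 2.173 servings and 1.947 servings → $4.06.
lentils + quinoa with both tight: 0.7375 servings and 5.946 servings → $5.90.
lentils + broccoli with both targets exact would need a negative amount; discard.
almonds + quinoa: intersection lies outside the first quadrant.
almonds + broccoli with both tight: 0.2188 servings and 5.531 servings → $6.08.
quinoa + broccoli with both tight: 1.615 servings and 4.538 servings → $6.22.
So the least-cost plan costs $4.06.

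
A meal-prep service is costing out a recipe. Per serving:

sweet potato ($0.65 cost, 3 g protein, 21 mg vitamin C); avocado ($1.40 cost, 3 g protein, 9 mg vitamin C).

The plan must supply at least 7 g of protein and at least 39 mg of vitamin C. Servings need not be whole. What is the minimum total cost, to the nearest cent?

$1.52

sweet potato only: max(7/3, 39/21) = 2.333 servings → $1.52.
avocado only: max(7/3, 39/9) = 4.333 servings → $6.07.
sweet potato + avocado with both tight: 1.5 servings and 0.8333 servings → $2.14.
The minimum over all feasible corners is $1.52.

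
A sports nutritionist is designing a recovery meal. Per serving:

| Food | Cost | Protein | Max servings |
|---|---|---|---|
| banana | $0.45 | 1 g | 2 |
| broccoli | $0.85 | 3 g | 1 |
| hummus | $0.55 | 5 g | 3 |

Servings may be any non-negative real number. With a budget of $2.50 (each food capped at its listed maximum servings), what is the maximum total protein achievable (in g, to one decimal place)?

18.0 g

Protein per dollar: hummus 9.091, broccoli 3.529, banana 2.222.
Take 3 servings of hummus: spends $1.65, +15.0 g protein (running total 15.0 g).
Take 1 serving of broccoli: spends $0.85, +3.0 g protein (running total 18.0 g).
Greedy by best ratio exhausts the cost allowance optimally: 18.0 g.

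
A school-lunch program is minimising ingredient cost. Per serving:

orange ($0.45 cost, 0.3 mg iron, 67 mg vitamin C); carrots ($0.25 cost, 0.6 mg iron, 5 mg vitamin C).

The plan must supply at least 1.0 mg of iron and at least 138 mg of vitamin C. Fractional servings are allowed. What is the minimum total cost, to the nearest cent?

orange only: max(1.0/0.3, 138/67) = 3.333 servings → $1.50.
carrots only: max(1.0/0.6, 138/5) = 27.6 servings → $6.90.
orange + carrots with both tight: 2.01 servings and 0.6615 servings → $1.07.
The minimum over all feasible corners is $1.07.

$1.07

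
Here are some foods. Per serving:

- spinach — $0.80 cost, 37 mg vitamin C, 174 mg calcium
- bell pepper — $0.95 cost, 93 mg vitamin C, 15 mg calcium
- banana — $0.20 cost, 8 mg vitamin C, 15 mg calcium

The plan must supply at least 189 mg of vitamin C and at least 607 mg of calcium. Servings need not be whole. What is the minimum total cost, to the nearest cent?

$3.38

For a min-cost LP with two ≥-constraints, a basic feasible solution has at most two positive variables.
spinach only: max(189/37, 607/174) = 5.108 servings → $4.09.
bell pepper only: max(189/93, 607/15) = 40.47 servings → $38.44.
banana only: max(189/8, 607/15) = 40.47 servings → $8.09.
spinach + bell pepper with both tight: 3.431 servings and 0.6672 servings → $3.38.
spinach + banana with both tight: 2.415 servings and 12.46 servings → $4.42.
bell pepper + banana: intersection lies outside the first quadrant.
The minimum over all feasible corners is $3.38.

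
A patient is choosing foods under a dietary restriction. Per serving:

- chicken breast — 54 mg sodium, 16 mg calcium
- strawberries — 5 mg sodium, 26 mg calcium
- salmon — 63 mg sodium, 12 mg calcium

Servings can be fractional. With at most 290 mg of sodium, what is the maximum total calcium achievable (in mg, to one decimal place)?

Calcium per mg sodium: strawberries 5.2, chicken breast 0.2963, salmon 0.1905.
With no serving limits, spend the whole sodium allowance on strawberries: 290 mg / 5 mg × 26 mg = 1508.0 mg.

1508.0 mg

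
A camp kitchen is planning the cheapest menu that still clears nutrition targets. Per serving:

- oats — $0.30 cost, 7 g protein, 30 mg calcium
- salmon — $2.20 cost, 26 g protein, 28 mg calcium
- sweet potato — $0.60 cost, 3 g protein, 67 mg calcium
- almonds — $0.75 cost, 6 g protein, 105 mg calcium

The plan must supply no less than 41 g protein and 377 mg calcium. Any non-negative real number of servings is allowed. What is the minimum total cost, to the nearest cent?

Two binding constraints pin down two serving amounts, so the optimal mix uses at most two foods. The candidates are each food alone (scaled to the tighter of protein/calcium) and each pair with both constraints tight.
oats only: max(41/7, 377/30) = 12.57 servings → $3.77.
salmon only: max(41/26, 377/28) = 13.46 servings → $29.62.
sweet potato only: max(41/3, 377/67) = 13.67 servings → $8.20.
almonds only: max(41/6, 377/105) = 6.833 servings → $5.12.
oats + salmon: the both-tight solution has a negative serving — not a feasible corner.
oats + sweet potato with both tight: 4.264 servings and 3.718 servings → $3.51.
oats + almonds with both tight: 3.681 servings and 2.539 servings → $3.01.
salmon + sweet potato with both tight: 0.9747 servings and 5.22 servings → $5.28.
salmon + almonds with both tight: 0.7974 servings and 3.378 servings → $4.29.
sweet potato + almonds: the both-tight solution has a negative serving — not a feasible corner.
So the least-cost plan costs $3.01.

$3.01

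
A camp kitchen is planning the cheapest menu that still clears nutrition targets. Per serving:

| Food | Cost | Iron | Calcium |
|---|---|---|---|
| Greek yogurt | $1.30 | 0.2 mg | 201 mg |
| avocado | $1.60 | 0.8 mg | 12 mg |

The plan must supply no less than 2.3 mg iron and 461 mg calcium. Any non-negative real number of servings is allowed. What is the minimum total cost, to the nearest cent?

$6.54

Minimising a linear cost over {iron ≥ 2.3, calcium ≥ 461, servings ≥ 0} — the optimum is at a vertex, using one or two foods.
Greek yogurt only: max(2.3/0.2, 461/201) = 11.5 servings → $14.95.
avocado only: max(2.3/0.8, 461/12) = 38.42 servings → $61.47.
Greek yogurt + avocado with both tight: 2.154 servings and 2.336 servings → $6.54.
So the least-cost plan costs $6.54.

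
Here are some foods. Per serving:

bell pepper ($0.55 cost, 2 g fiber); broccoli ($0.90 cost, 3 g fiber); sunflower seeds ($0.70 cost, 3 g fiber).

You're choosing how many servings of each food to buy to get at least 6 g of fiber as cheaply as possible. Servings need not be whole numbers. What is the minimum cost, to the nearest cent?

$1.40

Cost per g of fiber: sunflower seeds $0.2333, bell pepper $0.2750, broccoli $0.3000.
With no serving limits, use only sunflower seeds: 6 g / 3 g = 2 servings × $0.70 = $1.40.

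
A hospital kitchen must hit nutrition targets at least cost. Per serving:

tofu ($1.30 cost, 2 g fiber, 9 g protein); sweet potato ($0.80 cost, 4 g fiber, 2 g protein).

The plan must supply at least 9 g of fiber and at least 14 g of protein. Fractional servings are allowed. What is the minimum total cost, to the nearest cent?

$2.87

Two binding constraints pin down two serving amounts, so the optimal mix uses at most two foods. The candidates are each food alone (scaled to the tighter of fiber/protein) and each pair with both constraints tight.
tofu only: max(9/2, 14/9) = 4.5 servings → $5.85.
sweet potato only: max(9/4, 14/2) = 7 servings → $5.60.
tofu + sweet potato with both tight: 1.188 servings and 1.656 servings → $2.87.
Cheapest feasible corner: $2.87.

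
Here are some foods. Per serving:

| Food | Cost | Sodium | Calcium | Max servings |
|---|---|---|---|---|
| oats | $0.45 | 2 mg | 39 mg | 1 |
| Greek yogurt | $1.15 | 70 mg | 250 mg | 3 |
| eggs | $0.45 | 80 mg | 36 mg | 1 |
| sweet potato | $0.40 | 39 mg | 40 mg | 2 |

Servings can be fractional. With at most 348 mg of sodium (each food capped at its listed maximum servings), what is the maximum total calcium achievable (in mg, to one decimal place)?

Calcium per mg sodium: oats 19.5, Greek yogurt 3.571, sweet potato 1.026, eggs 0.45.
Take 1 serving of oats: uses 2 mg sodium, +39.0 mg calcium (running total 39.0 mg).
Take 3 servings of Greek yogurt: uses 210 mg sodium, +750.0 mg calcium (running total 789.0 mg).
Take 2 servings of sweet potato: uses 78 mg sodium, +80.0 mg calcium (running total 869.0 mg).
Take 0.725 servings of eggs: uses 58 mg sodium, +26.1 mg calcium (running total 895.1 mg).
Filling greedily by calcium-per-mg sodium is optimal for one linear limit, giving 895.1 mg.

895.1 mg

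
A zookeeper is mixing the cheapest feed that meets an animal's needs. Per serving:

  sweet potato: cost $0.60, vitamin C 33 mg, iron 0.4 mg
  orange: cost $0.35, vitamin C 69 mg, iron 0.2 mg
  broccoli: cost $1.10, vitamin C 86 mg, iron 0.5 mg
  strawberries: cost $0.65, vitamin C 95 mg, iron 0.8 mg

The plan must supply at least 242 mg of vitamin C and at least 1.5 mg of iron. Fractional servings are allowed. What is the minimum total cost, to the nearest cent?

The cheapest plan sits at a corner of the feasible region — with two constraints it uses at most two foods.
sweet potato only: max(242/33, 1.5/0.4) = 7.333 servings → $4.40.
orange only: max(242/69, 1.5/0.2) = 7.5 servings → $2.62.
broccoli only: max(242/86, 1.5/0.5) = 3 servings → $3.30.
strawberries only: max(242/95, 1.5/0.8) = 2.547 servings → $1.66.
sweet potato + orange with both tight: 2.624 servings and 2.252 servings → $2.36.
sweet potato + broccoli with both tight: 0.4469 servings and 2.642 servings → $3.17.
sweet potato + strawberries with both targets exact would need a negative amount; discard.
orange + broccoli with both targets exact would need a negative amount; discard.
orange + strawberries with both tight: 1.412 servings and 1.522 servings → $1.48.
broccoli + strawberries with both tight: 2.399 servings and 0.3756 servings → $2.88.
Cheapest feasible corner: $1.48.

$1.48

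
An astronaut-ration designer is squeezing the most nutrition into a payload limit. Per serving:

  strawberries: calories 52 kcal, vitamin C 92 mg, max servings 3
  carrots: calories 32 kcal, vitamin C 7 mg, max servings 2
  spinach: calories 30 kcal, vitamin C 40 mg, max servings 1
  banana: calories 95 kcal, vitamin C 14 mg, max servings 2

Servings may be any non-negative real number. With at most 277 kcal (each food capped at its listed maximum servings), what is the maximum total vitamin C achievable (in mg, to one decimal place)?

334.0 mg

Vitamin C per kcal: strawberries 1.769, spinach 1.333, carrots 0.2188, banana 0.1474.
Take 3 servings of strawberries: uses 156 kcal, +276.0 mg vitamin C (running total 276.0 mg).
Take 1 serving of spinach: uses 30 kcal, +40.0 mg vitamin C (running total 316.0 mg).
Take 2 servings of carrots: uses 64 kcal, +14.0 mg vitamin C (running total 330.0 mg).
Take 0.2842 servings of banana: uses 27 kcal, +4.0 mg vitamin C (running total 334.0 mg).
Greedy by best ratio exhausts the calories allowance optimally: 334.0 mg.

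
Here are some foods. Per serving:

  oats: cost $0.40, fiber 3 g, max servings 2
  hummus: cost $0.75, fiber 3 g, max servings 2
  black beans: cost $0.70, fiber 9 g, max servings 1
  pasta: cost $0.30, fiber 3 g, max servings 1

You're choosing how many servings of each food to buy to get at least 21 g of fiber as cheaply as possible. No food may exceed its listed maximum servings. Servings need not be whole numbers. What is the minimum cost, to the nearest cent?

$2.55

Cost per g of fiber: black beans $0.0778, pasta $0.1000, oats $0.1333, hummus $0.2500.
Take 1 serving of black beans: +9.0 g fiber for $0.70 (total $0.70, still need 12.0 g).
Take 1 serving of pasta: +3.0 g fiber for $0.30 (total $1.00, still need 9.0 g).
Take 2 servings of oats: +6.0 g fiber for $0.80 (total $1.80, still need 3.0 g).
Take 1 serving of hummus: +3.0 g fiber for $0.75 (total $2.55, still need 0.0 g).
Filling from the cheapest source first is optimal under one linear minimum: $2.55.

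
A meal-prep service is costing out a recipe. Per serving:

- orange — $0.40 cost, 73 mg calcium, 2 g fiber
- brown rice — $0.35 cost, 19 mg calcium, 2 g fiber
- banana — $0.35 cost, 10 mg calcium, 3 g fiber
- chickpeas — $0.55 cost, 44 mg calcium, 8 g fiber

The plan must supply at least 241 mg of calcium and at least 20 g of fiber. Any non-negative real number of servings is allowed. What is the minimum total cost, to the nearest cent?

$1.93

At the optimum either one food covers both requirements or two foods hit both targets exactly; no other combination can be cheaper.
orange only: max(241/73, 20/2) = 10 servings → $4.00.
brown rice only: max(241/19, 20/2) = 12.68 servings → $4.44.
banana only: max(241/10, 20/3) = 24.1 servings → $8.44.
chickpeas only: max(241/44, 20/8) = 5.477 servings → $3.01.
orange + brown rice with both tight: 0.9444 servings and 9.056 servings → $3.55.
orange + banana with both tight: 2.628 servings and 4.915 servings → $2.77.
orange + chickpeas with both tight: 2.113 servings and 1.972 servings → $1.93.
brown rice + banana: the both-tight solution has a negative serving — not a feasible corner.
brown rice + chickpeas: the both-tight solution has a negative serving — not a feasible corner.
banana + chickpeas: intersection lies outside the first quadrant.
Cheapest feasible corner: $1.93.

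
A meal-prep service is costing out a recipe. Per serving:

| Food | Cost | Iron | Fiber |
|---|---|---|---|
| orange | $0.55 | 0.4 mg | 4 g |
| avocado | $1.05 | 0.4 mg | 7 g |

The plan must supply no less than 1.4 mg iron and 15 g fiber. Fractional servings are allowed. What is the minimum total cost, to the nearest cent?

A basic optimal solution has at most two foods positive. Try each food alone and each pair with both targets met exactly.
orange only: max(1.4/0.4, 15/4) = 3.75 servings → $2.06.
avocado only: max(1.4/0.4, 15/7) = 3.5 servings → $3.67.
orange + avocado with both tight: 3.167 servings and 0.3333 servings → $2.09.
The minimum over all feasible corners is $2.06.

$2.06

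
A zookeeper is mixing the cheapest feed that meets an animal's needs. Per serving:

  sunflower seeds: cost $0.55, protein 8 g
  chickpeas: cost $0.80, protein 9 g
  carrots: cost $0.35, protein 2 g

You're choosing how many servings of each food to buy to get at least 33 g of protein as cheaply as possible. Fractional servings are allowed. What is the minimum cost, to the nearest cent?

Cost per g of protein: sunflower seeds $0.0688, chickpeas $0.0889, carrots $0.1750.
With no serving limits, use only sunflower seeds: 33 g / 8 g = 4.125 servings × $0.55 = $2.27.

$2.27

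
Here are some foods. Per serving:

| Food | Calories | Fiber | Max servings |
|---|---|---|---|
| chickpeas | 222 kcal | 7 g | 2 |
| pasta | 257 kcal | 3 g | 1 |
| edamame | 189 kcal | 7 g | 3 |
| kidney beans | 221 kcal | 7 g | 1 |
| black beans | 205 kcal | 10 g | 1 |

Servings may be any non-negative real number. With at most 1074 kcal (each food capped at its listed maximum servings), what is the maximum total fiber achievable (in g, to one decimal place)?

40.6 g

Fiber per kcal: black beans 0.04878, edamame 0.03704, kidney beans 0.03167, chickpeas 0.03153, pasta 0.01167.
Take 1 serving of black beans: uses 205 kcal, +10.0 g fiber (running total 10.0 g).
Take 3 servings of edamame: uses 567 kcal, +21.0 g fiber (running total 31.0 g).
Take 1 serving of kidney beans: uses 221 kcal, +7.0 g fiber (running total 38.0 g).
Take 0.3649 servings of chickpeas: uses 81 kcal, +2.6 g fiber (running total 40.6 g).
Greedy by best ratio exhausts the calories allowance optimally: 40.6 g.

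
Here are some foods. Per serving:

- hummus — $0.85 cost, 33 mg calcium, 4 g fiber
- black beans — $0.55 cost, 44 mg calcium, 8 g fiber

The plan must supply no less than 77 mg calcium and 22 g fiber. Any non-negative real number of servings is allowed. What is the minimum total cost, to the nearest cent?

For a min-cost LP with two ≥-constraints, a basic feasible solution has at most two positive variables.
hummus only: max(77/33, 22/4) = 5.5 servings → $4.67.
black beans only: max(77/44, 22/8) = 2.75 servings → $1.51.
hummus + black beans: the both-tight solution has a negative serving — not a feasible corner.
So the least-cost plan costs $1.51.

$1.51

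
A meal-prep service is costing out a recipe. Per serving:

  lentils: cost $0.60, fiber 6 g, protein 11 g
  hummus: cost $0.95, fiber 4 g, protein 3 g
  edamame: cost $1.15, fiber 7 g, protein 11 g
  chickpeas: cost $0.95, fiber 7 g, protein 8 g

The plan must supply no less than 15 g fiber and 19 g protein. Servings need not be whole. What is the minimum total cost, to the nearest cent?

An LP optimum is at a vertex; with two nutrient constraints at most two foods are used. Check each candidate.
lentils only: max(15/6, 19/11) = 2.5 servings → $1.50.
hummus only: max(15/4, 19/3) = 6.333 servings → $6.02.
edamame only: max(15/7, 19/11) = 2.143 servings → $2.46.
chickpeas only: max(15/7, 19/8) = 2.375 servings → $2.26.
lentils + hummus with both tight: 1.192 servings and 1.962 servings → $2.58.
lentils + edamame: intersection lies outside the first quadrant.
lentils + chickpeas with both tight: 0.4483 servings and 1.759 servings → $1.94.
hummus + edamame with both tight: 1.391 servings and 1.348 servings → $2.87.
hummus + chickpeas: intersection lies outside the first quadrant.
edamame + chickpeas with both tight: 0.619 servings and 1.524 servings → $2.16.
The minimum over all feasible corners is $1.50.

$1.50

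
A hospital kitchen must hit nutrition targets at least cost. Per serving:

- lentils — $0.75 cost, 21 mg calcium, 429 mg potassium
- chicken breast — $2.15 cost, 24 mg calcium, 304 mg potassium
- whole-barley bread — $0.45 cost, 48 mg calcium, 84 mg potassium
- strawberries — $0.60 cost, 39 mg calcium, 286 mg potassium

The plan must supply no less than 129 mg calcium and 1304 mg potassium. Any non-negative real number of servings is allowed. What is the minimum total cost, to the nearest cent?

A basic optimal solution has at most two foods positive. Try each food alone and each pair with both targets met exactly.
lentils only: max(129/21, 1304/429) = 6.143 servings → $4.61.
chicken breast only: max(129/24, 1304/304) = 5.375 servings → $11.56.
whole-barley bread only: max(129/48, 1304/84) = 15.52 servings → $6.99.
strawberries only: max(129/39, 1304/286) = 4.559 servings → $2.74.
lentils + chicken breast: intersection lies outside the first quadrant.
lentils + whole-barley bread with both tight: 2.749 servings and 1.485 servings → $2.73.
lentils + strawberries with both tight: 1.302 servings and 2.607 servings → $2.54.
chicken breast + whole-barley bread with both tight: 4.115 servings and 0.6298 servings → $9.13.
chicken breast + strawberries with both tight: 2.797 servings and 1.587 servings → $6.97.
whole-barley bread + strawberries: intersection lies outside the first quadrant.
So the least-cost plan costs $2.54.

$2.54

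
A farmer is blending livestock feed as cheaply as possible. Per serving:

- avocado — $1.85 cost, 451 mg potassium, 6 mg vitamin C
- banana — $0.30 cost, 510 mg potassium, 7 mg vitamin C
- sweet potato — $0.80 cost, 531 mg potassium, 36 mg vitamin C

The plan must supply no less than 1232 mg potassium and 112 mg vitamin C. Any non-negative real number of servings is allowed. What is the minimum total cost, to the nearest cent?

An LP optimum is at a vertex; with two nutrient constraints at most two foods are used. Check each candidate.
avocado only: max(1232/451, 112/6) = 18.67 servings → $34.53.
banana only: max(1232/510, 112/7) = 16 servings → $4.80.
sweet potato only: max(1232/531, 112/36) = 3.111 servings → $2.49.
avocado + banana: intersection lies outside the first quadrant.
avocado + sweet potato: the both-tight solution has a negative serving — not a feasible corner.
banana + sweet potato with both targets exact would need a negative amount; discard.
The minimum over all feasible corners is $2.49.

$2.49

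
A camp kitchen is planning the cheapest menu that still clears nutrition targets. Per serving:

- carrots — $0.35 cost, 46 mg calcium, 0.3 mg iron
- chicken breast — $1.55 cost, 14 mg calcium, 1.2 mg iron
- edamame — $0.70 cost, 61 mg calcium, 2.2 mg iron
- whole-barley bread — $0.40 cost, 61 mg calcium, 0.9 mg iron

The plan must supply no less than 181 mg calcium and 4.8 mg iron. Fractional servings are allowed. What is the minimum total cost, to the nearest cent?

This is a tiny linear program; its minimum lies at a vertex of the feasible set. List the vertices and price them.
carrots only: max(181/46, 4.8/0.3) = 16 servings → $5.60.
chicken breast only: max(181/14, 4.8/1.2) = 12.93 servings → $20.04.
edamame only: max(181/61, 4.8/2.2) = 2.967 servings → $2.08.
whole-barley bread only: max(181/61, 4.8/0.9) = 5.333 servings → $2.13.
carrots + chicken breast with both tight: 2.941 servings and 3.265 servings → $6.09.
carrots + edamame with both tight: 1.271 servings and 2.008 servings → $1.85.
carrots + whole-barley bread: intersection lies outside the first quadrant.
chicken breast + edamame: the both-tight solution has a negative serving — not a feasible corner.
chicken breast + whole-barley bread with both tight: 2.144 servings and 2.475 servings → $4.31.
edamame + whole-barley bread with both tight: 1.638 servings and 1.329 servings → $1.68.
The minimum over all feasible corners is $1.68.

$1.68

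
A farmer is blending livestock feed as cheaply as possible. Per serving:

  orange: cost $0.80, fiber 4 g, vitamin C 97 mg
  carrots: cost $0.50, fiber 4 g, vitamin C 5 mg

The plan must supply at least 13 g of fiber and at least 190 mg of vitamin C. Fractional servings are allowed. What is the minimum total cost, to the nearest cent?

$2.19

An LP optimum is at a vertex; with two nutrient constraints at most two foods are used. Check each candidate.
orange only: max(13/4, 190/97) = 3.25 servings → $2.60.
carrots only: max(13/4, 190/5) = 38 servings → $19.00.
orange + carrots with both tight: 1.889 servings and 1.361 servings → $2.19.
Cheapest feasible corner: $2.19.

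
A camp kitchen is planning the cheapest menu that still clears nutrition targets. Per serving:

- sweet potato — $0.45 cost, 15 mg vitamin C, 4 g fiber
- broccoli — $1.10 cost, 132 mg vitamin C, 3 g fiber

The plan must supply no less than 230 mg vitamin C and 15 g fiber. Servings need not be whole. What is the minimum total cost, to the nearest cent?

$2.78

With two linear requirements the optimum uses one or two foods; enumerate the corners.
sweet potato only: max(230/15, 15/4) = 15.33 servings → $6.90.
broccoli only: max(230/132, 15/3) = 5 servings → $5.50.
sweet potato + broccoli with both tight: 2.671 servings and 1.439 servings → $2.78.
Cheapest feasible corner: $2.78.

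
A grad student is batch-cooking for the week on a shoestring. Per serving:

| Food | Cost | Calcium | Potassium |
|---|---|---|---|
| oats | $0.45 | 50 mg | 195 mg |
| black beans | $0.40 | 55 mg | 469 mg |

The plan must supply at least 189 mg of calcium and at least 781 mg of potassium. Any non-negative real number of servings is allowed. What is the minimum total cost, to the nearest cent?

$1.37

The cheapest plan sits at a corner of the feasible region — with two constraints it uses at most two foods.
oats only: max(189/50, 781/195) = 4.005 servings → $1.80.
black beans only: max(189/55, 781/469) = 3.436 servings → $1.37.
oats + black beans with both tight: 3.59 servings and 0.1725 servings → $1.68.
So the least-cost plan costs $1.37.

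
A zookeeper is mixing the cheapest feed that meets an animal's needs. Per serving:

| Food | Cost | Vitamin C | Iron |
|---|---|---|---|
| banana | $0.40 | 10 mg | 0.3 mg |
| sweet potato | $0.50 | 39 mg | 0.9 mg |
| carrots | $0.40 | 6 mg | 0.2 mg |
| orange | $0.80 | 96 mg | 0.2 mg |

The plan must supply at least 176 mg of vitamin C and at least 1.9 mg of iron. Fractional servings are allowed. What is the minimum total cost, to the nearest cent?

Minimising a linear cost over {vitamin C ≥ 176, iron ≥ 1.9, servings ≥ 0} — the optimum is at a vertex, using one or two foods.
banana only: max(176/10, 1.9/0.3) = 17.6 servings → $7.04.
sweet potato only: max(176/39, 1.9/0.9) = 4.513 servings → $2.26.
carrots only: max(176/6, 1.9/0.2) = 29.33 servings → $11.73.
orange only: max(176/96, 1.9/0.2) = 9.5 servings → $7.60.
banana + sweet potato: intersection lies outside the first quadrant.
banana + carrots: intersection lies outside the first quadrant.
banana + orange with both tight: 5.493 servings and 1.261 servings → $3.21.
sweet potato + carrots with both targets exact would need a negative amount; discard.
sweet potato + orange with both tight: 1.873 servings and 1.073 servings → $1.79.
carrots + orange with both tight: 8.178 servings and 1.322 servings → $4.33.
So the least-cost plan costs $1.79.

$1.79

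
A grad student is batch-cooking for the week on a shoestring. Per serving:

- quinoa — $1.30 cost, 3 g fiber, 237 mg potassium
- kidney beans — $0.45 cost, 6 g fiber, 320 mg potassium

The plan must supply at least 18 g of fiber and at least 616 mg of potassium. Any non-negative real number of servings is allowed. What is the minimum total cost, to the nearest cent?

Compare the cost at each extreme point of the feasible region.
quinoa only: max(18/3, 616/237) = 6 servings → $7.80.
kidney beans only: max(18/6, 616/320) = 3 servings → $1.35.
quinoa + kidney beans with both targets exact would need a negative amount; discard.
So the least-cost plan costs $1.35.

$1.35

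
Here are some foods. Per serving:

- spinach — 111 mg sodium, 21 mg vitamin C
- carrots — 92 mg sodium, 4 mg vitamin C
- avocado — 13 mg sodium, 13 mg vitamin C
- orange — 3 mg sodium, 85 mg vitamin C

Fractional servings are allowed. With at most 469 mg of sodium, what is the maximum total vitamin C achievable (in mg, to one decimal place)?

Vitamin C per mg sodium: orange 28.33, avocado 1, spinach 0.1892, carrots 0.04348.
With no serving limits, spend the whole sodium allowance on orange: 469 mg / 3 mg × 85 mg = 13288.3 mg.

13288.3 mg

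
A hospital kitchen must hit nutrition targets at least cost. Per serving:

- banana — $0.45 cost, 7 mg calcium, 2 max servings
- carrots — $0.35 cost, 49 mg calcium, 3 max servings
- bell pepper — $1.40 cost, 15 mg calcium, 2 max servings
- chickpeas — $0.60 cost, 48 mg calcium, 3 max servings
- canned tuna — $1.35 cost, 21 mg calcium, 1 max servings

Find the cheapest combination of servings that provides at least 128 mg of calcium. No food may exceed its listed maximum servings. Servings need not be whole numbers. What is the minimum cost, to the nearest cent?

Cost per mg of calcium: carrots $0.0071, chickpeas $0.0125, banana $0.0643, canned tuna $0.0643, bell pepper $0.0933.
Take 2.612 servings of carrots: +128.0 mg calcium for $0.91 (total $0.91, still need 0.0 mg).
Greedy by cheapest-per-mg is optimal for a single linear constraint, so the minimum cost is $0.91.

$0.91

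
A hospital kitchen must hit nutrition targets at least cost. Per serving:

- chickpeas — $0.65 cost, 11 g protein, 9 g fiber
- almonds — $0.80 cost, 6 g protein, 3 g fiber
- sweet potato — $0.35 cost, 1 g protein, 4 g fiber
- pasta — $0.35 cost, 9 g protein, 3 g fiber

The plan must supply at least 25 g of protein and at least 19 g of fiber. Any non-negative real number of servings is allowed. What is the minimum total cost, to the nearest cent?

$1.42

chickpeas only: max(25/11, 19/9) = 2.273 servings → $1.48.
almonds only: max(25/6, 19/3) = 6.333 servings → $5.07.
sweet potato only: max(25/1, 19/4) = 25 servings → $8.75.
pasta only: max(25/9, 19/3) = 6.333 servings → $2.22.
chickpeas + almonds with both tight: 1.857 servings and 0.7619 servings → $1.82.
chickpeas + sweet potato: the both-tight solution has a negative serving — not a feasible corner.
chickpeas + pasta with both tight: 2 servings and 0.3333 servings → $1.42.
almonds + sweet potato with both tight: 3.857 servings and 1.857 servings → $3.74.
almonds + pasta with both targets exact would need a negative amount; discard.
sweet potato + pasta with both tight: 2.909 servings and 2.455 servings → $1.88.
Cheapest feasible corner: $1.42.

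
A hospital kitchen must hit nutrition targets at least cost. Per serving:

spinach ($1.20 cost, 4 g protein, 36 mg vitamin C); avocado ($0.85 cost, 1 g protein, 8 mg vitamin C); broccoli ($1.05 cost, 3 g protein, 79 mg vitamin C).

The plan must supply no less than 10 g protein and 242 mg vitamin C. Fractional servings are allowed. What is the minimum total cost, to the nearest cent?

An LP optimum is at a vertex; with two nutrient constraints at most two foods are used. Check each candidate.
spinach only: max(10/4, 242/36) = 6.722 servings → $8.07.
avocado only: max(10/1, 242/8) = 30.25 servings → $25.71.
broccoli only: max(10/3, 242/79) = 3.333 servings → $3.50.
spinach + avocado with both targets exact would need a negative amount; discard.
spinach + broccoli with both tight: 0.3077 servings and 2.923 servings → $3.44.
avocado + broccoli with both tight: 1.164 servings and 2.945 servings → $4.08.
Cheapest feasible corner: $3.44.

$3.44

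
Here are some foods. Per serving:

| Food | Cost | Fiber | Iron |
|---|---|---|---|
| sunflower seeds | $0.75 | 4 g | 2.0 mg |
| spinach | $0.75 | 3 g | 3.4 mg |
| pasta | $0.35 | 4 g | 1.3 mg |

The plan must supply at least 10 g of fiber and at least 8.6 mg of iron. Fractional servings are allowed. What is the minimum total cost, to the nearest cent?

Check every corner: each single food scaled to meet both minima, and each pair solved so both constraints bind.
sunflower seeds only: max(10/4, 8.6/2.0) = 4.3 servings → $3.23.
spinach only: max(10/3, 8.6/3.4) = 3.333 servings → $2.50.
pasta only: max(10/4, 8.6/1.3) = 6.615 servings → $2.32.
sunflower seeds + spinach with both tight: 1.079 servings and 1.895 servings → $2.23.
sunflower seeds + pasta with both targets exact would need a negative amount; discard.
spinach + pasta with both tight: 2.206 servings and 0.8454 servings → $1.95.
Cheapest feasible corner: $1.95.

$1.95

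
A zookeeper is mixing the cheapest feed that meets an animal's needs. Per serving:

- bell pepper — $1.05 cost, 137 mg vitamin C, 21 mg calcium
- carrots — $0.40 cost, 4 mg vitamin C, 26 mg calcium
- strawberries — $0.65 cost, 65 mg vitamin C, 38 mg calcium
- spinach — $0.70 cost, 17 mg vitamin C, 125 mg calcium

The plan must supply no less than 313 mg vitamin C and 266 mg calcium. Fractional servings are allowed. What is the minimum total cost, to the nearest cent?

Compare the cost at each extreme point of the feasible region.
bell pepper only: max(313/137, 266/21) = 12.67 servings → $13.30.
carrots only: max(313/4, 266/26) = 78.25 servings → $31.30.
strawberries only: max(313/65, 266/38) = 7 servings → $4.55.
spinach only: max(313/17, 266/125) = 18.41 servings → $12.89.
bell pepper + carrots with both tight: 2.034 servings and 8.588 servings → $5.57.
bell pepper + strawberries: intersection lies outside the first quadrant.
bell pepper + spinach with both tight: 2.064 servings and 1.781 servings → $3.41.
carrots + strawberries with both tight: 3.508 servings and 4.599 servings → $4.39.
carrots + spinach with both targets exact would need a negative amount; discard.
strawberries + spinach with both tight: 4.627 servings and 0.7215 servings → $3.51.
The minimum over all feasible corners is $3.41.

$3.41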